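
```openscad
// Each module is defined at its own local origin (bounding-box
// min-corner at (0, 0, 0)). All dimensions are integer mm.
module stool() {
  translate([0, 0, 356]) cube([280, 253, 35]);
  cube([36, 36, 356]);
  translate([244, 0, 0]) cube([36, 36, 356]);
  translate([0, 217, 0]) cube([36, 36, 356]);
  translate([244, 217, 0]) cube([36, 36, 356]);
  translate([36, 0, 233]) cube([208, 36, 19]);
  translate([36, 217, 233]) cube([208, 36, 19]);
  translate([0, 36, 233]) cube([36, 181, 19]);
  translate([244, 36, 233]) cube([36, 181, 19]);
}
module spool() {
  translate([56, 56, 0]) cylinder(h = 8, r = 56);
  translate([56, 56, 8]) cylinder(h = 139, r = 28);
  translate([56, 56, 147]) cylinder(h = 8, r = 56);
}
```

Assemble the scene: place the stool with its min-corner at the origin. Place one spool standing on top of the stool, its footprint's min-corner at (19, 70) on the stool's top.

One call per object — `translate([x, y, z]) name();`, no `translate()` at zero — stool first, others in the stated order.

stool();
translate([19, 70, 391]) spool();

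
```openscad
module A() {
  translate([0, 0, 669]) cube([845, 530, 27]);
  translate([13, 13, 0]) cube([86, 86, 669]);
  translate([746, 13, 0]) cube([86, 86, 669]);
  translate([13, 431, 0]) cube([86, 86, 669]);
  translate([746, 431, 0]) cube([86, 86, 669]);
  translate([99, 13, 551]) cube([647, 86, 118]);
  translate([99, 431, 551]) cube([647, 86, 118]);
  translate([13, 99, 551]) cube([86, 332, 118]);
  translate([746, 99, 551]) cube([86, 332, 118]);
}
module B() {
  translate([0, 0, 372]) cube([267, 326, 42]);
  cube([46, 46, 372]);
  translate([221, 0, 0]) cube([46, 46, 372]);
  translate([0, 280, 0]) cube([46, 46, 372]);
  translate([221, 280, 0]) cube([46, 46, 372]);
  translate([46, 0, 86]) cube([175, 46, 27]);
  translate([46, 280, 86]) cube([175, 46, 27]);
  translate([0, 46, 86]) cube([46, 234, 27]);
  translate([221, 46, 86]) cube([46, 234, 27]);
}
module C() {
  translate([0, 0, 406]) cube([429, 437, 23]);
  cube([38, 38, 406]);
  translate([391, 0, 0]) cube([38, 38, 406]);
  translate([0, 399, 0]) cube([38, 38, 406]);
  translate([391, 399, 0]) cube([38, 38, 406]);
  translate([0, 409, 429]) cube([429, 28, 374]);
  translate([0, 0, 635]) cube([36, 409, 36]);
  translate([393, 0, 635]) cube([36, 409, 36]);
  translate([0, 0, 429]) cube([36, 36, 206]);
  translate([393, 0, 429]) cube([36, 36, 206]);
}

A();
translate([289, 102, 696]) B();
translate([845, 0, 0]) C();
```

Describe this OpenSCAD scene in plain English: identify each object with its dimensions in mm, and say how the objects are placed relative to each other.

A is a rectangular dining table. The top is 845×530×27 mm with its upper surface at z = 696 mm. It stands on four 86×86 mm square legs, each inset 13 mm from the nearest pair of top edges, running from the floor to the underside of the top. Four apron rails, 86 mm thick and 118 mm tall, run between adjacent legs with their top edges flush with the underside of the top and their outer faces flush with the legs' outer faces.

B is a four-legged stool. The seat is 267×326 mm, 42 mm thick, top at z = 414 mm. It stands on four square legs, each 46×46 mm in cross-section, from z = 0 to the seat underside, each flush with a corner of the seat. Four stretchers, 46 mm wide and 27 mm tall, connect adjacent legs with their undersides at z = 86 mm, each running between the inner faces of the legs it joins and aligned with the legs' outer faces on the other axis.

C is a chair: 429×437 mm seat, 23 mm thick, top at z = 429 mm, on four 38 mm square corner legs flush with the seat edges. A 28 mm thick backrest slab spans the full seat width, extending 374 mm above the seat top, its back face flush with the seat's +y edge. Two armrests of 36×36 mm section run along each side from the seat's front edge to the front of the backrest, top faces 242 mm above the seat top and outer faces flush with the seat's x-edges; a 36×36 mm post under the front of each armrest stands on the seat at the front corner.

The stool is on top of the table, centred. The chair is against the table's +x side, with their −y faces flush.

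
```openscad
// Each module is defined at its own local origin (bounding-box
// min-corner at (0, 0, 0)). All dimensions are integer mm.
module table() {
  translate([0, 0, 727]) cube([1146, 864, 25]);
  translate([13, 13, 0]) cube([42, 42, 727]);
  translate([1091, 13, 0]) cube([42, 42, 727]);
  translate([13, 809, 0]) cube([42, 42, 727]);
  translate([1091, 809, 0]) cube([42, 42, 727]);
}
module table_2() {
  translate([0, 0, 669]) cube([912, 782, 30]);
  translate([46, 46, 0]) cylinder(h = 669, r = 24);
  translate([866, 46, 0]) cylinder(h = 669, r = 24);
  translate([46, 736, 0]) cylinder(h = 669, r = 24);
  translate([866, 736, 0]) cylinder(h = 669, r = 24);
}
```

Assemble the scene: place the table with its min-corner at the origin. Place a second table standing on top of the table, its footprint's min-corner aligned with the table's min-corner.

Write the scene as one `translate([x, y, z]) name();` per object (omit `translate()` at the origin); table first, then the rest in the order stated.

table();
translate([0, 0, 752]) table_2();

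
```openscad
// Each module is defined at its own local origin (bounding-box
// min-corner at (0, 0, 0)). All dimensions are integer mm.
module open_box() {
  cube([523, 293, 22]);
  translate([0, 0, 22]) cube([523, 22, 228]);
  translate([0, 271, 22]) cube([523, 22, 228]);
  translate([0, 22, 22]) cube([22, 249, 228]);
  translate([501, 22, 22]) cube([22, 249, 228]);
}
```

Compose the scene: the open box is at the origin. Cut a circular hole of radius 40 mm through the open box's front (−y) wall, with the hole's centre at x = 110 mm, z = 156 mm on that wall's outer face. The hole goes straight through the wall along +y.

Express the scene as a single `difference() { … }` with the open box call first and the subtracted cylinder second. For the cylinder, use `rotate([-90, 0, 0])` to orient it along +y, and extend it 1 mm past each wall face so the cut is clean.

difference() {
  open_box();
  translate([110, -1, 156]) rotate([-90, 0, 0]) cylinder(h = 24, r = 40);
}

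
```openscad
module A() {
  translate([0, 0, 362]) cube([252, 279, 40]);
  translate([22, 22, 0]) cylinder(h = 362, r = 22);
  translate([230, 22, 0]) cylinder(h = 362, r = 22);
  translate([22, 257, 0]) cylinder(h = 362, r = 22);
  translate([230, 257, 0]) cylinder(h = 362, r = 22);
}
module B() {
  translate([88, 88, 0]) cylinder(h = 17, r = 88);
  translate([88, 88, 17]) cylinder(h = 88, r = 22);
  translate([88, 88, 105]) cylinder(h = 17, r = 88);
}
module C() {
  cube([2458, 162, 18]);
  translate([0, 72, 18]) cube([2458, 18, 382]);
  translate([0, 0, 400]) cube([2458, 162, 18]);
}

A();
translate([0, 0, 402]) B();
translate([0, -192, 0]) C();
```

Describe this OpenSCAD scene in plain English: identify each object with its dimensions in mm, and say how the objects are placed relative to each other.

A is a four-legged stool. The seat is 252×279 mm, 40 mm thick, top at z = 402 mm. It stands on four round legs, each 44 mm in diameter, from z = 0 to the seat underside, each leg's axis is inset half a diameter from the nearest pair of seat edges (so the leg's bounding box is flush with the corner).

B is a spool: two coaxial disc flanges of radius 88 mm and thickness 17 mm, joined by a core cylinder of radius 22 mm and height 88 mm. The lower flange rests on z = 0 and the three cylinders share a vertical axis.

C is an I-beam lying along x, 2458 mm long. Overall section height 418 mm. Two flanges 162 mm wide (y) and 18 mm thick, one on the floor and one at the top; a web 18 mm thick runs between them, centred on the flange width.

The spool is on top of the stool. The I-beam is on the floor beside the stool on its −y side.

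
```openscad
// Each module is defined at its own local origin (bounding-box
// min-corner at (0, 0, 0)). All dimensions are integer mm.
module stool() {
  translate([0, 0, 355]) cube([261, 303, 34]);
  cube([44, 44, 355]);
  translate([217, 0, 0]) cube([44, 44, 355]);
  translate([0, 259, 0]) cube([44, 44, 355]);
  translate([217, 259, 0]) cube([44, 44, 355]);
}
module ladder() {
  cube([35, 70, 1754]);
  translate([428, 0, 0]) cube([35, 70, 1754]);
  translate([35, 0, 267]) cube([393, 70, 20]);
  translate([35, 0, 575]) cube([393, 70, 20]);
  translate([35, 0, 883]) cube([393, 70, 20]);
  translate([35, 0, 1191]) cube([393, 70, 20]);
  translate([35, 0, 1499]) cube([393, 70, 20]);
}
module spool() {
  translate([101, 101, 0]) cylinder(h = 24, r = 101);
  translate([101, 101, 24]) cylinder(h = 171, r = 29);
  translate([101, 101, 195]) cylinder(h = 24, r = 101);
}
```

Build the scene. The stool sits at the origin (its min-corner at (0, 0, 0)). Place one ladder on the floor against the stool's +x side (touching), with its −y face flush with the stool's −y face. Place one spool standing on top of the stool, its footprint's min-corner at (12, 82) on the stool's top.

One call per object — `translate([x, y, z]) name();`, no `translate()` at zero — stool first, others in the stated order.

stool();
translate([261, 0, 0]) ladder();
translate([12, 82, 389]) spool();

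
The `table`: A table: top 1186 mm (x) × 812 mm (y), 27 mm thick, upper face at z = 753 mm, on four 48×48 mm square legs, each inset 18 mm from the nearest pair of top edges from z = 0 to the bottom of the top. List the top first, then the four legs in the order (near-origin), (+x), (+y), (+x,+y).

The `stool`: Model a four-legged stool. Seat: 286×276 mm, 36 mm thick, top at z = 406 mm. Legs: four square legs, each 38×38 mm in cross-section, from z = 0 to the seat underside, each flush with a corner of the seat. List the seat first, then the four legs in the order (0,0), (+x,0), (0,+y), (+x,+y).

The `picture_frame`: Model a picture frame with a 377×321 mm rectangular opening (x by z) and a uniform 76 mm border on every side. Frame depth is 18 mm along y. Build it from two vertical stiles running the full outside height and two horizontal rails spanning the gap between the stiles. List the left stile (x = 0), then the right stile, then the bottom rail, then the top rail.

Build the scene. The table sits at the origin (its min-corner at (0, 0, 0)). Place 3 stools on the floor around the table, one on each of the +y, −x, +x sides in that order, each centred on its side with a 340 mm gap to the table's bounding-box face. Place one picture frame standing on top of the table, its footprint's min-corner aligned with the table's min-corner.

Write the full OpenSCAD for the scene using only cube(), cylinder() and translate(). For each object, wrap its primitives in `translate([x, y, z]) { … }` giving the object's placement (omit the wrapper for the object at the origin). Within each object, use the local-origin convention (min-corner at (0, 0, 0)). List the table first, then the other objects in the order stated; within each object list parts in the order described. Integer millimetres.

translate([0, 0, 726]) cube([1186, 812, 27]);
translate([18, 18, 0]) cube([48, 48, 726]);
translate([1120, 18, 0]) cube([48, 48, 726]);
translate([18, 746, 0]) cube([48, 48, 726]);
translate([1120, 746, 0]) cube([48, 48, 726]);
translate([450, 1152, 0]) {
  translate([0, 0, 370]) cube([286, 276, 36]);
  cube([38, 38, 370]);
  translate([248, 0, 0]) cube([38, 38, 370]);
  translate([0, 238, 0]) cube([38, 38, 370]);
  translate([248, 238, 0]) cube([38, 38, 370]);
}
translate([-626, 268, 0]) {
  translate([0, 0, 370]) cube([286, 276, 36]);
  cube([38, 38, 370]);
  translate([248, 0, 0]) cube([38, 38, 370]);
  translate([0, 238, 0]) cube([38, 38, 370]);
  translate([248, 238, 0]) cube([38, 38, 370]);
}
translate([1526, 268, 0]) {
  translate([0, 0, 370]) cube([286, 276, 36]);
  cube([38, 38, 370]);
  translate([248, 0, 0]) cube([38, 38, 370]);
  translate([0, 238, 0]) cube([38, 38, 370]);
  translate([248, 238, 0]) cube([38, 38, 370]);
}
translate([0, 0, 753]) {
  cube([76, 18, 473]);
  translate([453, 0, 0]) cube([76, 18, 473]);
  translate([76, 0, 0]) cube([377, 18, 76]);
  translate([76, 0, 397]) cube([377, 18, 76]);
}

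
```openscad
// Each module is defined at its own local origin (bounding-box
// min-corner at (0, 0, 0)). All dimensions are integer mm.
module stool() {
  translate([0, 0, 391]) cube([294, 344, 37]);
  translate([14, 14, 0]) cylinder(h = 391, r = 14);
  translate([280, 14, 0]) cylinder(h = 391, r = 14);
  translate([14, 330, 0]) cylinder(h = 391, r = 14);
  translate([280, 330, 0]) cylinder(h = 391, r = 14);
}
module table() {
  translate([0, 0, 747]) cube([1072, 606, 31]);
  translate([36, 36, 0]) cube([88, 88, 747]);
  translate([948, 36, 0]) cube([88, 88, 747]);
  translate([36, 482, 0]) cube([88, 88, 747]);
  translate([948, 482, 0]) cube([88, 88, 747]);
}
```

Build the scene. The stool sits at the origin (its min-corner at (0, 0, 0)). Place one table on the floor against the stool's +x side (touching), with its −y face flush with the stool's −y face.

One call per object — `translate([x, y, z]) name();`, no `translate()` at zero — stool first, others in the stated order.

stool();
translate([294, 0, 0]) table();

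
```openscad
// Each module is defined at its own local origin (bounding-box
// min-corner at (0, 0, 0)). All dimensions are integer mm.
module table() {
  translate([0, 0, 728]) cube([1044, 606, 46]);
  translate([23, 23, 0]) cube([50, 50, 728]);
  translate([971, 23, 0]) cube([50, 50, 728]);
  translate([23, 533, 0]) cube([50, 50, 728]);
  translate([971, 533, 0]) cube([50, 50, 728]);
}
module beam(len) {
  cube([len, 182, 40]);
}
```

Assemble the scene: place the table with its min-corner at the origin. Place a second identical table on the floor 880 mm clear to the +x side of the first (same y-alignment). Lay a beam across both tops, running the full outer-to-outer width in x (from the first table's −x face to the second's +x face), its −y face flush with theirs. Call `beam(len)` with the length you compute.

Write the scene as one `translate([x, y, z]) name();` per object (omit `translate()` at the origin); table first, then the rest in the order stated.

table();
translate([1924, 0, 0]) table();
translate([0, 0, 774]) beam(2968);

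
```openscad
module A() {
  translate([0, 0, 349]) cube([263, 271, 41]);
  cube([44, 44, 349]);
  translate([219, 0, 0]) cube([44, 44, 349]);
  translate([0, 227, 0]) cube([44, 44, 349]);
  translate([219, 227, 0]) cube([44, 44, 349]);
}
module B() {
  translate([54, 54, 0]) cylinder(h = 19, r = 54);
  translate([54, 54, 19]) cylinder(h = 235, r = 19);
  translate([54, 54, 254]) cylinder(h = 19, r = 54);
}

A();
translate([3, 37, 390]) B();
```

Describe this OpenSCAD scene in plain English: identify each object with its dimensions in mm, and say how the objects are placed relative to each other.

A is a four-legged stool. The seat is 263×271 mm, 41 mm thick, top at z = 390 mm. It stands on four square legs, each 44×44 mm in cross-section, from z = 0 to the seat underside, each flush with a corner of the seat.

B is a spool: two coaxial disc flanges of radius 54 mm and thickness 19 mm, joined by a core cylinder of radius 19 mm and height 235 mm. The lower flange rests on z = 0 and the three cylinders share a vertical axis.

The spool is on top of the stool.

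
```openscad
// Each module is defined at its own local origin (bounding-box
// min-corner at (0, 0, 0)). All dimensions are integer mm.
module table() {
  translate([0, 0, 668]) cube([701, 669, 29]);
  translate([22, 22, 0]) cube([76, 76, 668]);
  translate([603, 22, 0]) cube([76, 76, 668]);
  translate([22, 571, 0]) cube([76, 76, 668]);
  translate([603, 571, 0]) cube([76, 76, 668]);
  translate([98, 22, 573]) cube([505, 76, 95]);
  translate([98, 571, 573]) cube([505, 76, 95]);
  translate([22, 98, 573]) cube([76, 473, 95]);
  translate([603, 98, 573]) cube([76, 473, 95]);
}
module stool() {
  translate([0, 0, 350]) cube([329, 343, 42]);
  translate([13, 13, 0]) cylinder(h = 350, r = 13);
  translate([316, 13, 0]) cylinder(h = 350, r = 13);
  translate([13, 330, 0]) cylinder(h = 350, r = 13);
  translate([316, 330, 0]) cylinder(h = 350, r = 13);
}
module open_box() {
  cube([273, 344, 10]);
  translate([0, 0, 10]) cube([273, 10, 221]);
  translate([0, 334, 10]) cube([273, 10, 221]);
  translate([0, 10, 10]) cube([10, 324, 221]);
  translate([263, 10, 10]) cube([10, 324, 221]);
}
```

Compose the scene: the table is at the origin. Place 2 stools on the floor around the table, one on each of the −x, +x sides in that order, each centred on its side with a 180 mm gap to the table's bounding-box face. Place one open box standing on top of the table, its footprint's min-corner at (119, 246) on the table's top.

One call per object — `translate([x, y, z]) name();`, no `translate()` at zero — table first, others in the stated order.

table();
translate([-509, 163, 0]) stool();
translate([881, 163, 0]) stool();
translate([119, 246, 697]) open_box();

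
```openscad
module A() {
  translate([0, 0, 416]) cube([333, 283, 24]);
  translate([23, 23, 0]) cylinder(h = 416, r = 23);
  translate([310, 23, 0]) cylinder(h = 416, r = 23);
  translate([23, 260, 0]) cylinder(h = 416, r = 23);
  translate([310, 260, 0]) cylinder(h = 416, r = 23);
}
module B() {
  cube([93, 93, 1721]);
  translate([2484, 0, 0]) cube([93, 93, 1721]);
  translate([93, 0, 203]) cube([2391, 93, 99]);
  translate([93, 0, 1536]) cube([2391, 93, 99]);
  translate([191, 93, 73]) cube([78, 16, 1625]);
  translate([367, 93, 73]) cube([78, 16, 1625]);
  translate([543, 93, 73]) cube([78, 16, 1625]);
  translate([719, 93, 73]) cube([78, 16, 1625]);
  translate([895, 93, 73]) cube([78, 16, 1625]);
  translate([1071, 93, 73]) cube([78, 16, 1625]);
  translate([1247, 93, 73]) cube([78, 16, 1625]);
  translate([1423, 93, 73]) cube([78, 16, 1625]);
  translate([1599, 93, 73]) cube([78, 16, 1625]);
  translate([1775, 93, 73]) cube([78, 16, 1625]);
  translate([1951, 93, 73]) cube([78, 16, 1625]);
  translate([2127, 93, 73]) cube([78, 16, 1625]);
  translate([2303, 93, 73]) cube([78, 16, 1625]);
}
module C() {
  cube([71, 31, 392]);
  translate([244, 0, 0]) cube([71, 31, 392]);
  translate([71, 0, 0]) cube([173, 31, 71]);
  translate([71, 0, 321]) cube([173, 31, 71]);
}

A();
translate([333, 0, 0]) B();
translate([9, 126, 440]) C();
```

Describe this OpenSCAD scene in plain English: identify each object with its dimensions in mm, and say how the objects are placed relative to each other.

A is a four-legged stool. The seat is 333×283 mm, 24 mm thick, top at z = 440 mm. It stands on four round legs, each 46 mm in diameter, from z = 0 to the seat underside, each leg's axis is inset half a diameter from the nearest pair of seat edges (so the leg's bounding box is flush with the corner).

B is a fence section. Two 93×93 mm posts, 1721 mm tall, stand on the floor with a clear span of 2391 mm between their inner faces. Two horizontal rails of 93×99 mm section span the gap between the posts with their undersides at z = 203 mm and z = 1536 mm, flush with the posts' −y face. 13 pickets, each 78 mm wide, 16 mm thick and 1625 mm tall, are fixed to the +y face of the rails with their bottoms at z = 73 mm, evenly spaced across the span with equal gaps (rounded down to the nearest mm) at the −x end and between each pair — any rounding remainder accumulates at the +x end.

C is a rectangular picture frame lying in the x–z plane (depth along y). The opening is 173 mm wide (x) by 250 mm tall (z), surrounded by a border 71 mm wide on all four sides. The frame is 31 mm deep and is made of two full-height vertical stiles with two horizontal rails fitted between them.

The fence section is against the stool's +x side, with their −y faces flush. The picture frame is on top of the stool, centred.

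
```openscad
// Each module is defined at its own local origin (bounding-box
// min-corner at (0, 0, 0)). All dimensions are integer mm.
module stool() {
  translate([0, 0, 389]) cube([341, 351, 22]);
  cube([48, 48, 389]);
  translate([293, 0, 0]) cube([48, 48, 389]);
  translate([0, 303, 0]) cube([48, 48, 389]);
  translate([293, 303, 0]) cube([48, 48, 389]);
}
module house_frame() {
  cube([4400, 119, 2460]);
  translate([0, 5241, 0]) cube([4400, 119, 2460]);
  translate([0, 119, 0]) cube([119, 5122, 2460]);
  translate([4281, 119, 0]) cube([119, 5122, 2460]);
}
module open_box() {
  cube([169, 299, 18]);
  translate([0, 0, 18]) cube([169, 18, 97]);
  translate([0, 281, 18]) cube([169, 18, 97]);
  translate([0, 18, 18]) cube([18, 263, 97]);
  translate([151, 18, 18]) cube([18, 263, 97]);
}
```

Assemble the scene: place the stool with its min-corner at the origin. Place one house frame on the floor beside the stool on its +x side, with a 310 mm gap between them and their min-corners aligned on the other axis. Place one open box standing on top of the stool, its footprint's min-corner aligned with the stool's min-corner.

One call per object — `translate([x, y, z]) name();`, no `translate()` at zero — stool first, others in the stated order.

stool();
translate([651, 0, 0]) house_frame();
translate([0, 0, 411]) open_box();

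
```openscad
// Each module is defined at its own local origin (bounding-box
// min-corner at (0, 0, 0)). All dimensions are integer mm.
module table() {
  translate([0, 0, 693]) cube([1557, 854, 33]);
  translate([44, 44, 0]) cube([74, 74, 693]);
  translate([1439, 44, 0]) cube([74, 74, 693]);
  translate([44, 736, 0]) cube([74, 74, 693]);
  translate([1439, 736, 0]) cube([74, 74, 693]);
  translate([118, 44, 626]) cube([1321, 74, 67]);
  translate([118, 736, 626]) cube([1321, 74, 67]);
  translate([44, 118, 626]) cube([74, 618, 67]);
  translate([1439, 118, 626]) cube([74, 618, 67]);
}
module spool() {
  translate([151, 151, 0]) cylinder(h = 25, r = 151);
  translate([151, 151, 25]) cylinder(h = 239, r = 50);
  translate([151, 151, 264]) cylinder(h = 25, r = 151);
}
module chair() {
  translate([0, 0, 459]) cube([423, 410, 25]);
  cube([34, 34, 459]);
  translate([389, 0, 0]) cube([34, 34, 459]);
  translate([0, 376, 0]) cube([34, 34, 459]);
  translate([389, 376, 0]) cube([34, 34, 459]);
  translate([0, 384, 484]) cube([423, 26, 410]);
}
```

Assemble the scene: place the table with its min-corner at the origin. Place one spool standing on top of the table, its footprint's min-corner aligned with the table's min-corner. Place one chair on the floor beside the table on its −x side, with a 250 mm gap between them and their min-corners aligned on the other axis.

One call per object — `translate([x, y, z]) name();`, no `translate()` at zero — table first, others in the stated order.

table();
translate([0, 0, 726]) spool();
translate([-673, 0, 0]) chair();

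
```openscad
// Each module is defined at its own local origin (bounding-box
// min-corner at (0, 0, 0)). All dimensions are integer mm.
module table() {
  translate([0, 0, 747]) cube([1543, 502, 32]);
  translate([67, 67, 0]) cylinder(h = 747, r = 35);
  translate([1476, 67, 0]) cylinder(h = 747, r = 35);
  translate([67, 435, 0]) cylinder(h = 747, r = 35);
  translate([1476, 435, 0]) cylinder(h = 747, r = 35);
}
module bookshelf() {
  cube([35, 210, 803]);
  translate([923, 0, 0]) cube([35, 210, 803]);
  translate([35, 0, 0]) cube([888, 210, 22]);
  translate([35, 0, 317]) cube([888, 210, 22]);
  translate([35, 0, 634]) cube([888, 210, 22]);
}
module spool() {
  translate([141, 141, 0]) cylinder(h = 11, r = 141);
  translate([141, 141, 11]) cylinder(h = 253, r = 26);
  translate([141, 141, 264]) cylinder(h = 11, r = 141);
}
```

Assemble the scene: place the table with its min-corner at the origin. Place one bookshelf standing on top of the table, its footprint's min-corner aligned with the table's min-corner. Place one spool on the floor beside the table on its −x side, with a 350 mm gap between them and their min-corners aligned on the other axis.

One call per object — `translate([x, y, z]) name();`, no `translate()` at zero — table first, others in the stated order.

table();
translate([0, 0, 779]) bookshelf();
translate([-632, 0, 0]) spool();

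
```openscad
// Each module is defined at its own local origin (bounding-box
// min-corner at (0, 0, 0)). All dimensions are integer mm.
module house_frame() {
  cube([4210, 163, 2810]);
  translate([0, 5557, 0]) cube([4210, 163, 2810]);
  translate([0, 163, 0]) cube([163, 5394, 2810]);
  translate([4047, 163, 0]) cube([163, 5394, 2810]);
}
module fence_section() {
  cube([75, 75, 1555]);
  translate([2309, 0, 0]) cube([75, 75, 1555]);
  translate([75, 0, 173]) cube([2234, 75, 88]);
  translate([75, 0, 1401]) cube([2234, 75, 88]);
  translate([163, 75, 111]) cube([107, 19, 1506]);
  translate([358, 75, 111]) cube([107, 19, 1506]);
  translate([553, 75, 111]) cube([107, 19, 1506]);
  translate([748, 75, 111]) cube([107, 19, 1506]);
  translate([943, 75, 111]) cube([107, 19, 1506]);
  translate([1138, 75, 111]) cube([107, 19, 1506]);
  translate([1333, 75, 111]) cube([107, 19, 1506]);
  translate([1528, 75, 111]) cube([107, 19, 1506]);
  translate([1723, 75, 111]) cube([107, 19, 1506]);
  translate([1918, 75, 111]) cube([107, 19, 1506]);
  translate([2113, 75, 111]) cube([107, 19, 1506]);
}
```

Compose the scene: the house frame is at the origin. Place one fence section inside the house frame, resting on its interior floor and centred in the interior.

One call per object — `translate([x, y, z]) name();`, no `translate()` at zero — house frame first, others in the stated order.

house_frame();
translate([913, 2813, 0]) fence_section();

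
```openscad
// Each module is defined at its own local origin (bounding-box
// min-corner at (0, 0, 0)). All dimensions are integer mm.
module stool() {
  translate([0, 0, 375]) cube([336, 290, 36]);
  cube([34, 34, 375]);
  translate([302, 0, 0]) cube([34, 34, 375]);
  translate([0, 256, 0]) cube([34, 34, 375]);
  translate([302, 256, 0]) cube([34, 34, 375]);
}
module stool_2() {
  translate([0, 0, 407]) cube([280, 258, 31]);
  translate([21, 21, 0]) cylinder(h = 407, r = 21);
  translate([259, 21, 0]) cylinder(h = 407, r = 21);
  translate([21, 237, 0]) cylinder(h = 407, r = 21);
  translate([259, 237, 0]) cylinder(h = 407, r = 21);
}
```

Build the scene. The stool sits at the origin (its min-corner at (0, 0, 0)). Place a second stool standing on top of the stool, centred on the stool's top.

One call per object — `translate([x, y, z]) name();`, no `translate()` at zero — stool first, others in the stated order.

stool();
translate([28, 16, 411]) stool_2();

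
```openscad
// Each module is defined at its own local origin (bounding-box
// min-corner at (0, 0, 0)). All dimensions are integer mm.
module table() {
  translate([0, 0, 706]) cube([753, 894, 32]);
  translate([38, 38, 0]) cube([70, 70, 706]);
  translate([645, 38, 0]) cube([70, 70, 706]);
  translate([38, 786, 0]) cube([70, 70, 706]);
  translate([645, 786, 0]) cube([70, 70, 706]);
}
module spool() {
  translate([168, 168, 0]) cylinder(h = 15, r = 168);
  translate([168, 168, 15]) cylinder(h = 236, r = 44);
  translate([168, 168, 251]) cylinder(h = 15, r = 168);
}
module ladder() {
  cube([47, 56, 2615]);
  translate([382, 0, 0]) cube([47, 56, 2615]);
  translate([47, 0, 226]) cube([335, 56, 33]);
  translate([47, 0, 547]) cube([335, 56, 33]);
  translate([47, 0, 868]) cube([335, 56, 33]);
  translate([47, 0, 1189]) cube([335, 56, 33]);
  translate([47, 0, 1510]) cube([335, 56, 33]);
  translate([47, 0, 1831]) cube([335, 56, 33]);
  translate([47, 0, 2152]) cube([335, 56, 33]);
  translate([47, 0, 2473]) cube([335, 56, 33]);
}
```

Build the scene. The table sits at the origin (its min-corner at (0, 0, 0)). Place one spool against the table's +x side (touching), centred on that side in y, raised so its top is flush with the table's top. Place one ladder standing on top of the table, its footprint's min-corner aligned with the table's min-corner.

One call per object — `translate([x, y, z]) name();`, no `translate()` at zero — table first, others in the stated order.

table();
translate([753, 279, 472]) spool();
translate([0, 0, 738]) ladder();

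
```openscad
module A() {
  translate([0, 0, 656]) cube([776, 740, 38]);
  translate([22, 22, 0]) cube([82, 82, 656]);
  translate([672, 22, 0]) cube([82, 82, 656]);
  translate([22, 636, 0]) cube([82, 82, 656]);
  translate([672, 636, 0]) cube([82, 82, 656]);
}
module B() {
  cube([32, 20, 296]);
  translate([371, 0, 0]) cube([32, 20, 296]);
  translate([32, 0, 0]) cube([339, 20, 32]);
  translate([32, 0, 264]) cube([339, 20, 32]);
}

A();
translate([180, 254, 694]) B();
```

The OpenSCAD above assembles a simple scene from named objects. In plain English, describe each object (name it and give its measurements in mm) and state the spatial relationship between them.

A is a table with a 776×740 mm rectangular top, 38 mm thick, top surface at z = 694 mm, supported by four 82×82 mm square legs, each inset 22 mm from the nearest pair of top edges, running from the floor.

B is a rectangular picture frame lying in the x–z plane (depth along y). The opening is 339 mm wide (x) by 232 mm tall (z), surrounded by a border 32 mm wide on all four sides. The frame is 20 mm deep and is made of two full-height vertical stiles with two horizontal rails fitted between them.

The picture frame is on top of the table.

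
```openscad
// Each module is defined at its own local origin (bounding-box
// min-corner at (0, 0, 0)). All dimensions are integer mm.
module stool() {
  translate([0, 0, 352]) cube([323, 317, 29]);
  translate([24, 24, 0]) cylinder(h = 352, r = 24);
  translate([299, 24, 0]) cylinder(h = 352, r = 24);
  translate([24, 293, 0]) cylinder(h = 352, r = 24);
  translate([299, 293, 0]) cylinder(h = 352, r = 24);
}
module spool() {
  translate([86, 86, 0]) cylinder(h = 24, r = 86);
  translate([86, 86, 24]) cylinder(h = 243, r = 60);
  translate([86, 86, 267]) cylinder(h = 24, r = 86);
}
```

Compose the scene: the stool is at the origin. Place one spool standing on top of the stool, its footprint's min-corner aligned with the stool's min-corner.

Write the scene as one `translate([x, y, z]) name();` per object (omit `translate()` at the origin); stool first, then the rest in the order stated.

stool();
translate([0, 0, 381]) spool();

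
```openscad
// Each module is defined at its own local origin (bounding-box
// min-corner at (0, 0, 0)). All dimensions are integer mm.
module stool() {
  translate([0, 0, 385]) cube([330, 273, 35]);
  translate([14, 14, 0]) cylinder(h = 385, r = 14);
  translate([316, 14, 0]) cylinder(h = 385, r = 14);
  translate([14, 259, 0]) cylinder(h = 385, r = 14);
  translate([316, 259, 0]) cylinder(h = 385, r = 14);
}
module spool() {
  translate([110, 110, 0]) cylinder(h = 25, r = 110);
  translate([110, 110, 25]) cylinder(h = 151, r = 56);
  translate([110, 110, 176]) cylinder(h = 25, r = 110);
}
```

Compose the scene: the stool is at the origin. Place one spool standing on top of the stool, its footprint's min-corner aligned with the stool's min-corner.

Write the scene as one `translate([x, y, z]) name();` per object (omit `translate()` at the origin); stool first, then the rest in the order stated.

stool();
translate([0, 0, 420]) spool();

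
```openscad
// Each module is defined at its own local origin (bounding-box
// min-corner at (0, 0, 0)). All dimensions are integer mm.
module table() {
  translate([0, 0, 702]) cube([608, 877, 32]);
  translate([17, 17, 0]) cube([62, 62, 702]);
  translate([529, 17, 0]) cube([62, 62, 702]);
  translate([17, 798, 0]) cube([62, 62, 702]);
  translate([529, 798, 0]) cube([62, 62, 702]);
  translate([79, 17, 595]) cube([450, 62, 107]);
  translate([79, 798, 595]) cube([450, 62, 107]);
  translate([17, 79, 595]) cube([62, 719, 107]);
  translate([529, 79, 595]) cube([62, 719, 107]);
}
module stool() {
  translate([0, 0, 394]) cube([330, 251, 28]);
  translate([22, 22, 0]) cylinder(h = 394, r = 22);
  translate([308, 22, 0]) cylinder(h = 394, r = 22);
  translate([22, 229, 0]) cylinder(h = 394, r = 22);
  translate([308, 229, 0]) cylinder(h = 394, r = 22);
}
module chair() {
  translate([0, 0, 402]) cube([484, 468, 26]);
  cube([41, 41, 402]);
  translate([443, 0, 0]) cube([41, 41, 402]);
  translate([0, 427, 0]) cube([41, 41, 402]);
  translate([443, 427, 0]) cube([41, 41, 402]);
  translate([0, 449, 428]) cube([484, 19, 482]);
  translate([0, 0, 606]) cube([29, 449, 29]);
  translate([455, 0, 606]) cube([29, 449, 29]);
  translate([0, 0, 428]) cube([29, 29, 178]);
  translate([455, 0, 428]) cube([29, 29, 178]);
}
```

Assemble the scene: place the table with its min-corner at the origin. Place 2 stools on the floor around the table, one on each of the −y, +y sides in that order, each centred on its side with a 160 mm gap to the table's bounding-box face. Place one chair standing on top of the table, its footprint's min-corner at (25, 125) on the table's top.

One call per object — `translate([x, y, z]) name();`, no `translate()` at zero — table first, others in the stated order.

table();
translate([139, -411, 0]) stool();
translate([139, 1037, 0]) stool();
translate([25, 125, 734]) chair();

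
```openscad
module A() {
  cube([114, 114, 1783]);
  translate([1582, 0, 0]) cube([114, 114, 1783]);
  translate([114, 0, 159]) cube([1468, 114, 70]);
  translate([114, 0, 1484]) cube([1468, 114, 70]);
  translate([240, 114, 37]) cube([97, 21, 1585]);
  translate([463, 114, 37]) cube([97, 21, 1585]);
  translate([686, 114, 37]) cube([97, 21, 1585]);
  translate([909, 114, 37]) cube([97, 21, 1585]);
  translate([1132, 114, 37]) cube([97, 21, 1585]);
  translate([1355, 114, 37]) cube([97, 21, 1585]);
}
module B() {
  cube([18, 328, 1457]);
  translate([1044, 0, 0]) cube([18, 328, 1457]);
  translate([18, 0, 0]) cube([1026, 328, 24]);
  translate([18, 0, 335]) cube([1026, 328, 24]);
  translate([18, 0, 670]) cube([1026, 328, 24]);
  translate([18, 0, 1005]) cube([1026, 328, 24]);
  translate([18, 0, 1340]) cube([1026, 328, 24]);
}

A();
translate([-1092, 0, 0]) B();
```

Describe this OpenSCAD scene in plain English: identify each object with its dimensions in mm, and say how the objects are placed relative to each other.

A is a fence section. Two 114×114 mm posts, 1783 mm tall, stand on the floor with a clear span of 1468 mm between their inner faces. Two horizontal rails of 114×70 mm section span the gap between the posts with their undersides at z = 159 mm and z = 1484 mm, flush with the posts' −y face. 6 pickets, each 97 mm wide, 21 mm thick and 1585 mm tall, are fixed to the +y face of the rails with their bottoms at z = 37 mm, evenly spaced across the span with equal gaps (rounded down to the nearest mm) at the −x end and between each pair — any rounding remainder accumulates at the +x end.

B is an open bookshelf. Two side panels, each 18 mm thick, 328 mm deep and 1457 mm tall, stand 1062 mm apart (outside-to-outside). Between them sit 5 shelves, each 24 mm thick and 328 mm deep, spanning the full gap between the sides. The bottom shelf rests on the floor (its underside at z = 0) and the clear gap between one shelf's top and the next shelf's underside is 311 mm.

The bookshelf is on the floor beside the fence section on its −x side.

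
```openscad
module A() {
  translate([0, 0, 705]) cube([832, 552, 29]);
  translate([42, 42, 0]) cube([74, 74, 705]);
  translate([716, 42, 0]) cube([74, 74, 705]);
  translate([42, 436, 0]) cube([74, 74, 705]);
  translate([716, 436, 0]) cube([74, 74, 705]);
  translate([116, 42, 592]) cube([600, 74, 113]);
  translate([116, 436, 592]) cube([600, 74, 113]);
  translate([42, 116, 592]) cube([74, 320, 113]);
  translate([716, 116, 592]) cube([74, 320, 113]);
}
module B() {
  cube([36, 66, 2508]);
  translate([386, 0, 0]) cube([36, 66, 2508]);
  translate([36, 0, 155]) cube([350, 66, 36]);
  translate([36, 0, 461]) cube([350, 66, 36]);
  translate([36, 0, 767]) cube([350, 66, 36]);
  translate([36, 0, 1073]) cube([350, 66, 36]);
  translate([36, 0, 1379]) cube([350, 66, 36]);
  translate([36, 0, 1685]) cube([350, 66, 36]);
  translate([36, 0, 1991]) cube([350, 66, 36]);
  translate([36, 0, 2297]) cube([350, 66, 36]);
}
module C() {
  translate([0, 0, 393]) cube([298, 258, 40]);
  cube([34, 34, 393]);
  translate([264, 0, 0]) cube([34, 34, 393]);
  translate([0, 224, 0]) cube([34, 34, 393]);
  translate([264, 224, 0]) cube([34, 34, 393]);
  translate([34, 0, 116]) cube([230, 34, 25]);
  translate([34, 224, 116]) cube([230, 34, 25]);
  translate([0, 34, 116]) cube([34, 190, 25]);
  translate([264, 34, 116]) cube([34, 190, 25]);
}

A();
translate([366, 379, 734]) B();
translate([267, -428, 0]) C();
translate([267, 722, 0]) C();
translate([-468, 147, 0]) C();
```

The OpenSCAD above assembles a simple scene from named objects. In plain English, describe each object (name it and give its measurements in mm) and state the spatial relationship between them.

A is a table with a 832×552 mm rectangular top, 29 mm thick, top surface at z = 734 mm, supported by four 74×74 mm square legs, each inset 42 mm from the nearest pair of top edges, running from the floor. Four apron rails, 74 mm thick and 113 mm tall, run between adjacent legs with their top edges flush with the underside of the top and their outer faces flush with the legs' outer faces.

B is a straight ladder. Two 36×66 mm vertical rails, 2508 mm tall, stand 422 mm apart (outside-to-outside) with their front faces coplanar on the −y side. 8 rungs, each 66 mm deep and 36 mm tall, span between the inner faces of the rails, front faces flush with the rails. The lowest rung's underside is at z = 155 mm and rungs are spaced 306 mm apart (underside to underside).

C is a simple wooden stool: a rectangular seat 298 mm (x) by 258 mm (y), 40 mm thick, top face at z = 433 mm, on four square legs, each 34×34 mm in cross-section. The legs rest on z = 0, each flush with a corner of the seat. Four stretchers, 34 mm wide and 25 mm tall, connect adjacent legs with their undersides at z = 116 mm, each running between the inner faces of the legs it joins and aligned with the legs' outer faces on the other axis.

The ladder is on top of the table. Three stools sit around the table at the −y, +y, −x sides.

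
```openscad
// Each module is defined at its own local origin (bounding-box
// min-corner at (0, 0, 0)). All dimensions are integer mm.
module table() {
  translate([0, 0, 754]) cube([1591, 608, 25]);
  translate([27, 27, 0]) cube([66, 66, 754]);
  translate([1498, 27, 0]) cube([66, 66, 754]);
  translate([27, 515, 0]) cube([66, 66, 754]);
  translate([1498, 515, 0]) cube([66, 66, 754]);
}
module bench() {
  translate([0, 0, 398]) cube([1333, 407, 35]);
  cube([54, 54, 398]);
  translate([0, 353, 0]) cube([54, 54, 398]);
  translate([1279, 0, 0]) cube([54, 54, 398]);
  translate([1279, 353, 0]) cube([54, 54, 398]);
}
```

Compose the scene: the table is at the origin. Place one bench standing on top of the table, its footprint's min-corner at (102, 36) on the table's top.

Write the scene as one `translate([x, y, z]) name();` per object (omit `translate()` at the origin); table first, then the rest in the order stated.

table();
translate([102, 36, 779]) bench();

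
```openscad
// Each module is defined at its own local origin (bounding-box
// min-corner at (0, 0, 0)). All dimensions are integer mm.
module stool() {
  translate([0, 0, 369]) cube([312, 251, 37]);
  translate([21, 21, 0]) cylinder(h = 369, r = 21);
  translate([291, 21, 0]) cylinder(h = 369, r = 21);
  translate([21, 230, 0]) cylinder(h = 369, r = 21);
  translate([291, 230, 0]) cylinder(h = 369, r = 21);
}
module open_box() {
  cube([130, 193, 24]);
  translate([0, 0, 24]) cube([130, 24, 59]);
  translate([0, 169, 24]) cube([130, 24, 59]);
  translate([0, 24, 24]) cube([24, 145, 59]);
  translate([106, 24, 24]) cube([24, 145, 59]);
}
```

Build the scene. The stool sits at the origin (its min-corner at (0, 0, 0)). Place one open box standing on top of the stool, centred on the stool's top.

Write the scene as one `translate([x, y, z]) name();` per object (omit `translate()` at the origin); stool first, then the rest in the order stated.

stool();
translate([91, 29, 406]) open_box();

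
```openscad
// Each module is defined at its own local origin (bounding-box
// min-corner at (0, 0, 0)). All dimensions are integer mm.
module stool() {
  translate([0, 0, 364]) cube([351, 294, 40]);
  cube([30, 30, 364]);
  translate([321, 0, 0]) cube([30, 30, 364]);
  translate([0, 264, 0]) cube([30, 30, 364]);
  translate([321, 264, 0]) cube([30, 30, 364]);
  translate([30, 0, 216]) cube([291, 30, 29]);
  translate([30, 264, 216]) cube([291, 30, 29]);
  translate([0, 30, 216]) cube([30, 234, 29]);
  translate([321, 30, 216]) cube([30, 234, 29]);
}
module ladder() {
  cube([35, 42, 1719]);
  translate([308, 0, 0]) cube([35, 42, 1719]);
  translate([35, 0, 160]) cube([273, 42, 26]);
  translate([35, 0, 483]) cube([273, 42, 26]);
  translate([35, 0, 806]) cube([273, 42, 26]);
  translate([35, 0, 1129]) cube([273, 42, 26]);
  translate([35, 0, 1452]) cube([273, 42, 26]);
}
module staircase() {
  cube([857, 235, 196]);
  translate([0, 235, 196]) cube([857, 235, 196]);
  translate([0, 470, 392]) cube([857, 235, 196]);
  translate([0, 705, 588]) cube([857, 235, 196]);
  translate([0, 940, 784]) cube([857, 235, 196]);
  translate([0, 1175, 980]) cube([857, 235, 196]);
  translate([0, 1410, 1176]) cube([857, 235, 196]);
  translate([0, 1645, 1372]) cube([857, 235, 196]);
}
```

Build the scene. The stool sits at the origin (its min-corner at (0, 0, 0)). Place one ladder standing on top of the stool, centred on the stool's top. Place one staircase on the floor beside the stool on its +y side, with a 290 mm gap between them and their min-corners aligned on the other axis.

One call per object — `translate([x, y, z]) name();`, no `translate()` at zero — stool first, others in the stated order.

stool();
translate([4, 126, 404]) ladder();
translate([0, 584, 0]) staircase();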